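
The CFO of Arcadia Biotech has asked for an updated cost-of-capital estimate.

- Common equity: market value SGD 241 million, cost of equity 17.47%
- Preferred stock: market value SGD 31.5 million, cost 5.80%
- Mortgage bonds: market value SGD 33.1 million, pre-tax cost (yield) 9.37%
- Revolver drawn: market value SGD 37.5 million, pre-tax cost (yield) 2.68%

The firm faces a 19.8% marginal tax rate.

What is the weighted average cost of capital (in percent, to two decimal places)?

13.76%

Total capital V = 241 + 31.5 + 33.1 + 37.5 = 343.1.
Equity: weight = 241/343.1 = 0.7024; cost = 17.47%.
Preferred: weight = 31.5/343.1 = 0.0918; cost = 5.8%.
Mortgage bonds: weight = 33.1/343.1 = 0.0965; after-tax cost = 9.37% × (1 − 19.8%) = 7.5147%.
Revolver drawn: weight = 37.5/343.1 = 0.1093; after-tax cost = 2.68% × (1 − 19.8%) = 2.1494%.
WACC = 0.7024 × 17.4700% + 0.0918 × 5.8000% + 0.0965 × 7.5147% + 0.1093 × 2.1494% = 13.7637%.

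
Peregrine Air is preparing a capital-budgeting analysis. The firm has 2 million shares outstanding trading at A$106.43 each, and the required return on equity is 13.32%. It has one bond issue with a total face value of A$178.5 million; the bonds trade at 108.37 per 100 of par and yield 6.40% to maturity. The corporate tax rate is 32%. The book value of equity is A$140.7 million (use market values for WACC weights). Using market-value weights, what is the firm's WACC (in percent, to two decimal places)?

9.05%

Market value of equity E = 106.43 × 2m = 212.86m. Market value of debt D = 178.5m × 108.37/100 = 193.44045m.
Total capital V = 212.86 + 193.44045 = 406.30045.
Equity: weight = 212.86/406.30045 = 0.5239; cost = 13.32%.
Bonds outstanding: weight = 193.44045/406.30045 = 0.4761; after-tax cost = 6.4% × (1 − 32%) = 4.3520%.
WACC = 0.5239 × 13.3200% + 0.4761 × 4.3520% = 9.0503%.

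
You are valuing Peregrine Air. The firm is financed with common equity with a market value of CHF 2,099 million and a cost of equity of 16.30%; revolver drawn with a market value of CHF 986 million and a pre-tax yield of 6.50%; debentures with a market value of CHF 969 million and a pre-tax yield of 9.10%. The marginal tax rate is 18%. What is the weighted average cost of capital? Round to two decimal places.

Total capital V = 2099 + 986 + 969 = 4054.
Equity: weight = 2099/4054 = 0.5178; cost = 16.3%.
Revolver drawn: weight = 986/4054 = 0.2432; after-tax cost = 6.5% × (1 − 18%) = 5.3300%.
Debentures: weight = 969/4054 = 0.2390; after-tax cost = 9.1% × (1 − 18%) = 7.4620%.
WACC = 0.5178 × 16.3000% + 0.2432 × 5.3300% + 0.2390 × 7.4620% = 11.5194%.

11.52%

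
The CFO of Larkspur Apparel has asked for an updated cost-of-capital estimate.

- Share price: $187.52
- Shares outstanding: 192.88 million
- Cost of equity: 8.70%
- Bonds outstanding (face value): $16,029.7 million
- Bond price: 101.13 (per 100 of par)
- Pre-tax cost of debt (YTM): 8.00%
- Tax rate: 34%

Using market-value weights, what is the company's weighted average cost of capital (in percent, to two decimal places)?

Market value of equity E = 187.52 × 192.88m = 36168.8576m. Market value of debt D = 16029.7m × 101.13/100 = 16210.83561m.
Total capital V = 36168.8576 + 16210.83561 = 52379.69321.
Equity: weight = 36168.8576/52379.69321 = 0.6905; cost = 8.7%.
Bonds outstanding: weight = 16210.83561/52379.69321 = 0.3095; after-tax cost = 8% × (1 − 34%) = 5.2800%.
WACC = 0.6905 × 8.7000% + 0.3095 × 5.2800% = 7.6416%.

7.64%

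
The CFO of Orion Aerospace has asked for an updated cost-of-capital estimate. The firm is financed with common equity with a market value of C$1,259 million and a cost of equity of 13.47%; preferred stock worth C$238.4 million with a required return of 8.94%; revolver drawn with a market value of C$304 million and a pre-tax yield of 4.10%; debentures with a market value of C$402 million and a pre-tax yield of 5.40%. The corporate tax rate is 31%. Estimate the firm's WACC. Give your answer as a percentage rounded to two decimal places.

9.73%

Total capital V = 1259 + 238.4 + 304 + 402 = 2203.4.
Equity: weight = 1259/2203.4 = 0.5714; cost = 13.47%.
Preferred: weight = 238.4/2203.4 = 0.1082; cost = 8.94%.
Revolver drawn: weight = 304/2203.4 = 0.1380; after-tax cost = 4.1% × (1 − 31%) = 2.8290%.
Debentures: weight = 402/2203.4 = 0.1824; after-tax cost = 5.4% × (1 − 31%) = 3.7260%.
WACC = 0.5714 × 13.4700% + 0.1082 × 8.9400% + 0.1380 × 2.8290% + 0.1824 × 3.7260% = 9.7340%.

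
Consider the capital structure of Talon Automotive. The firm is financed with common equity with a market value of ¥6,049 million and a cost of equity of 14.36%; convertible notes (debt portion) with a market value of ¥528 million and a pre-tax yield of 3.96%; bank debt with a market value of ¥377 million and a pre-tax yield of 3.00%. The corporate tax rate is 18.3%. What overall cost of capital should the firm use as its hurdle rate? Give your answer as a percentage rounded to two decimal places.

12.87%

Total capital V = 6049 + 528 + 377 = 6954.
Equity: weight = 6049/6954 = 0.8699; cost = 14.36%.
Convertible notes (debt portion): weight = 528/6954 = 0.0759; after-tax cost = 3.96% × (1 − 18.3%) = 3.2353%.
Bank debt: weight = 377/6954 = 0.0542; after-tax cost = 3% × (1 − 18.3%) = 2.4510%.
WACC = 0.8699 × 14.3600% + 0.0759 × 3.2353% + 0.0542 × 2.4510% = 12.8697%.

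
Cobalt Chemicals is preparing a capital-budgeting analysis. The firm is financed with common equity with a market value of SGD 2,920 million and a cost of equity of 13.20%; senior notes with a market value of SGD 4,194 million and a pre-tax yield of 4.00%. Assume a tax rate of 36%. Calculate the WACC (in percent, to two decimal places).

Total capital V = 2920 + 4194 = 7114.
Equity: weight = 2920/7114 = 0.4105; cost = 13.2%.
Senior notes: weight = 4194/7114 = 0.5895; after-tax cost = 4% × (1 − 36%) = 2.5600%.
WACC = 0.4105 × 13.2000% + 0.5895 × 2.5600% = 6.9273%.

6.93%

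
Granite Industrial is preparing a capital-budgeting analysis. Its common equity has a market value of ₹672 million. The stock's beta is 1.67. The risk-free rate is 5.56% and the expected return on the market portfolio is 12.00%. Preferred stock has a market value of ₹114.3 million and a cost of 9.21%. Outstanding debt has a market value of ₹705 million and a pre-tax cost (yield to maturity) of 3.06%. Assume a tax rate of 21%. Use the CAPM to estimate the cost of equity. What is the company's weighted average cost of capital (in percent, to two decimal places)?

9.20%

Market risk premium = 12.0% − 5.56% = 6.44%.
Cost of equity via CAPM: Re = 5.56% + 1.67 × 6.44% = 16.3148%.
Total capital V = 672 + 114.3 + 705 = 1491.3.
Equity: weight = 672/1491.3 = 0.4506; cost = 16.3148%.
Preferred: weight = 114.3/1491.3 = 0.0766; cost = 9.21%.
Debt: weight = 705/1491.3 = 0.4727; after-tax cost = 3.06% × (1 − 21%) = 2.4174%.
WACC = 0.4506 × 16.3148% + 0.0766 × 9.2100% + 0.4727 × 2.4174% = 9.2004%.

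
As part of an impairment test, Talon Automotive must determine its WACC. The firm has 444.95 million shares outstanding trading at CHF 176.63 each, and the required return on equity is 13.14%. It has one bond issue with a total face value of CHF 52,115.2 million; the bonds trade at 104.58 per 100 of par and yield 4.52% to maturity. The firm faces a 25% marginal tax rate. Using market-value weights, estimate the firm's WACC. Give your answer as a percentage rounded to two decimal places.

9.15%

Market value of equity E = 176.63 × 444.95m = 78591.5185m. Market value of debt D = 52115.2m × 104.58/100 = 54502.07616m.
Total capital V = 78591.5185 + 54502.07616 = 133093.59466.
Equity: weight = 78591.5185/133093.59466 = 0.5905; cost = 13.14%.
Bonds outstanding: weight = 54502.07616/133093.59466 = 0.4095; after-tax cost = 4.52% × (1 − 25%) = 3.3900%.
WACC = 0.5905 × 13.1400% + 0.4095 × 3.3900% = 9.1474%.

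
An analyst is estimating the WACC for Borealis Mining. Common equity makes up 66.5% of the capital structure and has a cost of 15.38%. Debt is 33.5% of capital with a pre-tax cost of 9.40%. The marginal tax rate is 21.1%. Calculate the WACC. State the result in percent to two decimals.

12.71%

After-tax cost of debt = 9.4% × (1 − 21.1%) = 7.4166%.
WACC = 0.665 × 15.3800% + 0.335 × 7.4166% = 12.7123%.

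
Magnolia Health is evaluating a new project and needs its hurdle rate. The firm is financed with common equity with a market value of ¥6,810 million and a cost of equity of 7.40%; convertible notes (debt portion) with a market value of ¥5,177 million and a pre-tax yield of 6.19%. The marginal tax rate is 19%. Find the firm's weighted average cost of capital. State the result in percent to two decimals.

6.37%

Total capital V = 6810 + 5177 = 11987.
Equity: weight = 6810/11987 = 0.5681; cost = 7.4%.
Convertible notes (debt portion): weight = 5177/11987 = 0.4319; after-tax cost = 6.19% × (1 − 19%) = 5.0139%.
WACC = 0.5681 × 7.4000% + 0.4319 × 5.0139% = 6.3695%.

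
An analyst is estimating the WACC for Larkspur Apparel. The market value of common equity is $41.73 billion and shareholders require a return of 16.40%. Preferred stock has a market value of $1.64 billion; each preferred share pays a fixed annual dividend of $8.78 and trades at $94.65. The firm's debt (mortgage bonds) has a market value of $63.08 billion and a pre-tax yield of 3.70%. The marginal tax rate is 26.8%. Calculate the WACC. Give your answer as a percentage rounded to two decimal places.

Cost of preferred: Rp = 8.78 / 94.65 = 9.2763%.
Total capital V = 41.73 + 1.64 + 63.08 = 106.45.
Equity: weight = 41.73/106.45 = 0.3920; cost = 16.4%.
Preferred: weight = 1.64/106.45 = 0.0154; cost = 9.2763%.
Mortgage bonds: weight = 63.08/106.45 = 0.5926; after-tax cost = 3.7% × (1 − 26.8%) = 2.7084%.
WACC = 0.3920 × 16.4000% + 0.0154 × 9.2763% + 0.5926 × 2.7084% = 8.1769%.

8.18%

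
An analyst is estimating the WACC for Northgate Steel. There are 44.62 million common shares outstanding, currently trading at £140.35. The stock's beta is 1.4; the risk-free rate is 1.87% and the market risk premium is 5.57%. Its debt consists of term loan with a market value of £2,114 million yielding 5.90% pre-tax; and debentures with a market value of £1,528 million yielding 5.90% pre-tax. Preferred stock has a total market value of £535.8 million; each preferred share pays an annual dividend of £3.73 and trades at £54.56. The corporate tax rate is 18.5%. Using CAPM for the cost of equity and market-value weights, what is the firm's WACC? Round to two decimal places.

Cost of equity via CAPM: Re = 1.87% + 1.4 × 5.57% = 9.6680%.
Cost of preferred: Rp = 3.73 / 54.56 = 6.8365%.
Market value of equity E = 140.35 × 44.62m = 6262.417m.
Total capital V = 6262.417 + 535.8 + 2114 + 1528 = 10440.217.
Equity: weight = 6262.417/10440.217 = 0.5998; cost = 9.668%.
Preferred: weight = 535.8/10440.217 = 0.0513; cost = 6.8365%.
Term loan: weight = 2114/10440.217 = 0.2025; after-tax cost = 5.9% × (1 − 18.5%) = 4.8085%.
Debentures: weight = 1528/10440.217 = 0.1464; after-tax cost = 5.9% × (1 − 18.5%) = 4.8085%.
WACC = 0.5998 × 9.6680% + 0.0513 × 6.8365% + 0.2025 × 4.8085% + 0.1464 × 4.8085% = 7.8275%.

7.83%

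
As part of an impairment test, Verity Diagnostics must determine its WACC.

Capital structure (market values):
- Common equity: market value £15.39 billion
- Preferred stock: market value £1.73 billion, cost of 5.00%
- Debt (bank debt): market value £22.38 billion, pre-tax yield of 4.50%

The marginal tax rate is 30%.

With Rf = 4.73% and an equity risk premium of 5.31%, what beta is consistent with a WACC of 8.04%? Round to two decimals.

2.03

Total capital V = 15.39 + 1.73 + 22.38 = 39.5.
Equity weight = 15.39/39.5 = 0.3896.
Preferred weight = 1.73/39.5 = 0.0438.
Bank debt weight = 22.38/39.5 = 0.5666.
Debt contribution = 0.5666 × 4.5% × (1 − 30%) = 1.7847%.
Preferred contribution = 0.0438 × 5% = 0.2190%.
Required equity contribution = 8.04% − 2.0037% = 6.0363%  ⇒  Re = 15.4927%.
CAPM: 15.4927% = 4.73% + β × 5.31%  ⇒  β = 2.0269.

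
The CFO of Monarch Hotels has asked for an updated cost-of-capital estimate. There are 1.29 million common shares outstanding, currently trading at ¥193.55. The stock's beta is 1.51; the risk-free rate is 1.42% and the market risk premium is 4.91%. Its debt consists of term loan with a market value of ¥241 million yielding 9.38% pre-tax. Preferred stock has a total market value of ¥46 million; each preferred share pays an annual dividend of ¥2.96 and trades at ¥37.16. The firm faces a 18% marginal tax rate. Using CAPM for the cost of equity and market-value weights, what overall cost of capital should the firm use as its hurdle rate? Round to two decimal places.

Cost of equity via CAPM: Re = 1.42% + 1.51 × 4.91% = 8.8341%.
Cost of preferred: Rp = 2.96 / 37.16 = 7.9656%.
Market value of equity E = 193.55 × 1.29m = 249.6795m.
Total capital V = 249.6795 + 46 + 241 = 536.6795.
Equity: weight = 249.6795/536.6795 = 0.4652; cost = 8.8341%.
Preferred: weight = 46/536.6795 = 0.0857; cost = 7.9656%.
Term loan: weight = 241/536.6795 = 0.4491; after-tax cost = 9.38% × (1 − 18%) = 7.6916%.
WACC = 0.4652 × 8.8341% + 0.0857 × 7.9656% + 0.4491 × 7.6916% = 8.2466%.

8.25%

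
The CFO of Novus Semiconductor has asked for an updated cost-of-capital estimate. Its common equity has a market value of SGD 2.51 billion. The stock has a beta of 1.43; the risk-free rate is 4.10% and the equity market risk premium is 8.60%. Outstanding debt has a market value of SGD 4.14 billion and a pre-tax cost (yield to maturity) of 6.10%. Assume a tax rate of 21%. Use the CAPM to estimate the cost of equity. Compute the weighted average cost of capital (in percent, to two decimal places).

Cost of equity via CAPM: Re = 4.1% + 1.43 × 8.6% = 16.3980%.
Total capital V = 2.51 + 4.14 = 6.65.
Equity: weight = 2.51/6.65 = 0.3774; cost = 16.398%.
Debt: weight = 4.14/6.65 = 0.6226; after-tax cost = 6.1% × (1 − 21%) = 4.8190%.
WACC = 0.3774 × 16.3980% + 0.6226 × 4.8190% = 9.1894%.

9.19%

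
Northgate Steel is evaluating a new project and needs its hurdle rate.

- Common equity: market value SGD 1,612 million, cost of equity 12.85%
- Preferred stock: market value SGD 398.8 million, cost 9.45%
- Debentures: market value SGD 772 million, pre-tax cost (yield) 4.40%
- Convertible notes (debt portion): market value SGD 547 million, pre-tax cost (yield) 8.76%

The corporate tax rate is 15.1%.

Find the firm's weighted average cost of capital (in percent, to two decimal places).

9.44%

Total capital V = 1612 + 398.8 + 772 + 547 = 3329.8.
Equity: weight = 1612/3329.8 = 0.4841; cost = 12.85%.
Preferred: weight = 398.8/3329.8 = 0.1198; cost = 9.45%.
Debentures: weight = 772/3329.8 = 0.2318; after-tax cost = 4.4% × (1 − 15.1%) = 3.7356%.
Convertible notes (debt portion): weight = 547/3329.8 = 0.1643; after-tax cost = 8.76% × (1 − 15.1%) = 7.4372%.
WACC = 0.4841 × 12.8500% + 0.1198 × 9.4500% + 0.2318 × 3.7356% + 0.1643 × 7.4372% = 9.4405%.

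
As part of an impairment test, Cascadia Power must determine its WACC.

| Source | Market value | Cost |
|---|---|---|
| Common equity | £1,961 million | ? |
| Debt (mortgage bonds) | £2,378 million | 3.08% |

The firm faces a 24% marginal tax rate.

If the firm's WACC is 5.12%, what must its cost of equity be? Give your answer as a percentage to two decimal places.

Total capital V = 1961 + 2378 = 4339.
Equity weight = 1961/4339 = 0.4519.
Mortgage bonds weight = 2378/4339 = 0.5481.
Debt contribution = 0.5481 × 3.08% × (1 − 24%) = 1.2829%.
Required equity contribution = 5.12% − 1.2829% = 3.8371%.
Re = 3.8371% / 0.4519 = 8.4902%.

8.49%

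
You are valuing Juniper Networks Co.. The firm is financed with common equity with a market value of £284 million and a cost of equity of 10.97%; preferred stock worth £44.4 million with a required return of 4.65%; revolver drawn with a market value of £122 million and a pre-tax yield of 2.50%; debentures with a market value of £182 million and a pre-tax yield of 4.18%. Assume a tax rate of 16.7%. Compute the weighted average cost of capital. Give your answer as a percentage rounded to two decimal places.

Total capital V = 284 + 44.4 + 122 + 182 = 632.4.
Equity: weight = 284/632.4 = 0.4491; cost = 10.97%.
Preferred: weight = 44.4/632.4 = 0.0702; cost = 4.65%.
Revolver drawn: weight = 122/632.4 = 0.1929; after-tax cost = 2.5% × (1 − 16.7%) = 2.0825%.
Debentures: weight = 182/632.4 = 0.2878; after-tax cost = 4.18% × (1 − 16.7%) = 3.4819%.
WACC = 0.4491 × 10.9700% + 0.0702 × 4.6500% + 0.1929 × 2.0825% + 0.2878 × 3.4819% = 6.6567%.

6.66%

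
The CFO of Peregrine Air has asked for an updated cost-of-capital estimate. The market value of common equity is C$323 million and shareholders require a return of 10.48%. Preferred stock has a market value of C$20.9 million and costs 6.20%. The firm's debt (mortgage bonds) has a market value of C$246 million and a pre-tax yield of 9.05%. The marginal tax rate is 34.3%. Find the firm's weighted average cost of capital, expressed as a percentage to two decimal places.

8.44%

Total capital V = 323 + 20.9 + 246 = 589.9.
Equity: weight = 323/589.9 = 0.5476; cost = 10.48%.
Preferred: weight = 20.9/589.9 = 0.0354; cost = 6.2%.
Mortgage bonds: weight = 246/589.9 = 0.4170; after-tax cost = 9.05% × (1 − 34.3%) = 5.9459%.
WACC = 0.5476 × 10.4800% + 0.0354 × 6.2000% + 0.4170 × 5.9459% = 8.4375%.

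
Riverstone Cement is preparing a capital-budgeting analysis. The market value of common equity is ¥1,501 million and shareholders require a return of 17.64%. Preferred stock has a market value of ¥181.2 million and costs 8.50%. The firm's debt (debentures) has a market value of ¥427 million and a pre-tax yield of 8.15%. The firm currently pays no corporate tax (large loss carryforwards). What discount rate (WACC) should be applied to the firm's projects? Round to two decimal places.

14.93%

Total capital V = 1501 + 181.2 + 427 = 2109.2.
Equity: weight = 1501/2109.2 = 0.7116; cost = 17.64%.
Preferred: weight = 181.2/2109.2 = 0.0859; cost = 8.5%.
Debentures: weight = 427/2109.2 = 0.2024; after-tax cost = 8.15% × (1 − 0%) = 8.1500%.
WACC = 0.7116 × 17.6400% + 0.0859 × 8.5000% + 0.2024 × 8.1500% = 14.9336%.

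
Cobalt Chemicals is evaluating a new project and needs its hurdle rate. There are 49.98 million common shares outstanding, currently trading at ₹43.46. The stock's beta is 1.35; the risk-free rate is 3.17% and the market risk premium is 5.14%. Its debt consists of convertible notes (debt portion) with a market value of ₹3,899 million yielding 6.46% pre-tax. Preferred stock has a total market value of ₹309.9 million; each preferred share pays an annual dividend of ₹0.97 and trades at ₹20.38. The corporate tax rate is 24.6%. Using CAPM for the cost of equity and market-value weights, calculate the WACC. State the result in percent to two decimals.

6.65%

Cost of equity via CAPM: Re = 3.17% + 1.35 × 5.14% = 10.1090%.
Cost of preferred: Rp = 0.97 / 20.38 = 4.7596%.
Market value of equity E = 43.46 × 49.98m = 2172.1308m.
Total capital V = 2172.1308 + 309.9 + 3899 = 6381.0308.
Equity: weight = 2172.1308/6381.0308 = 0.3404; cost = 10.109%.
Preferred: weight = 309.9/6381.0308 = 0.0486; cost = 4.7596%.
Convertible notes (debt portion): weight = 3899/6381.0308 = 0.6110; after-tax cost = 6.46% × (1 − 24.6%) = 4.8708%.
WACC = 0.3404 × 10.1090% + 0.0486 × 4.7596% + 0.6110 × 4.8708% = 6.6485%.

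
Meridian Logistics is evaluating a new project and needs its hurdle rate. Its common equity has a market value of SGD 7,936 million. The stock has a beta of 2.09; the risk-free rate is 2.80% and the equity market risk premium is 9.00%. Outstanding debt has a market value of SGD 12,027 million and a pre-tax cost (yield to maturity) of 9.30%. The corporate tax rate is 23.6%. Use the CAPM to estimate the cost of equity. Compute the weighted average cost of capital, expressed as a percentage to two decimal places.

12.87%

Cost of equity via CAPM: Re = 2.8% + 2.09 × 9.0% = 21.6100%.
Total capital V = 7936 + 12027 = 19963.
Equity: weight = 7936/19963 = 0.3975; cost = 21.61%.
Debt: weight = 12027/19963 = 0.6025; after-tax cost = 9.3% × (1 − 23.6%) = 7.1052%.
WACC = 0.3975 × 21.6100% + 0.6025 × 7.1052% = 12.8714%.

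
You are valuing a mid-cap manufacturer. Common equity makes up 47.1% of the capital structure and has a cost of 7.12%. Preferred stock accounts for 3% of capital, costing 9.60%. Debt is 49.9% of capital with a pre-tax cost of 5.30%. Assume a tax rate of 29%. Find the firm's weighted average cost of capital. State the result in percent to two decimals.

After-tax cost of debt = 5.3% × (1 − 29%) = 3.7630%.
WACC = 0.471 × 7.1200% + 0.030 × 9.6000% + 0.499 × 3.7630% = 5.5193%.

5.52%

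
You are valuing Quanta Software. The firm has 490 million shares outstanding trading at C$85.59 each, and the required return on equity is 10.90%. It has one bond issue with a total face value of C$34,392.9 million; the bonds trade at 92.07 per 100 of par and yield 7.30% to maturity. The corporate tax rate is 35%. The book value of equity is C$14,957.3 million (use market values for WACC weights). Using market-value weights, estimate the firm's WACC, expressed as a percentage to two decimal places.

8.25%

Market value of equity E = 85.59 × 490m = 41939.1m. Market value of debt D = 34392.9m × 92.07/100 = 31665.54303m.
Total capital V = 41939.1 + 31665.54303 = 73604.64303.
Equity: weight = 41939.1/73604.64303 = 0.5698; cost = 10.9%.
Bonds outstanding: weight = 31665.54303/73604.64303 = 0.4302; after-tax cost = 7.3% × (1 − 35%) = 4.7450%.
WACC = 0.5698 × 10.9000% + 0.4302 × 4.7450% = 8.2520%.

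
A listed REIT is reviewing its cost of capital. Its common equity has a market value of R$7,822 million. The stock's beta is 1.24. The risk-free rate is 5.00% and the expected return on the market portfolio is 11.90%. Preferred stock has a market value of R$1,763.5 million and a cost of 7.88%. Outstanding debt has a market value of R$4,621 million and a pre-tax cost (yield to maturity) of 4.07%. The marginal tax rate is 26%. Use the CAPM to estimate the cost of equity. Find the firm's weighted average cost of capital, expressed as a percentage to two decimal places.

Market risk premium = 11.9% − 5.0% = 6.9%.
Cost of equity via CAPM: Re = 5.0% + 1.24 × 6.9% = 13.5560%.
Total capital V = 7822 + 1763.5 + 4621 = 14206.5.
Equity: weight = 7822/14206.5 = 0.5506; cost = 13.556%.
Preferred: weight = 1763.5/14206.5 = 0.1241; cost = 7.88%.
Debt: weight = 4621/14206.5 = 0.3253; after-tax cost = 4.07% × (1 − 26%) = 3.0118%.
WACC = 0.5506 × 13.5560% + 0.1241 × 7.8800% + 0.3253 × 3.0118% = 9.4217%.

9.42%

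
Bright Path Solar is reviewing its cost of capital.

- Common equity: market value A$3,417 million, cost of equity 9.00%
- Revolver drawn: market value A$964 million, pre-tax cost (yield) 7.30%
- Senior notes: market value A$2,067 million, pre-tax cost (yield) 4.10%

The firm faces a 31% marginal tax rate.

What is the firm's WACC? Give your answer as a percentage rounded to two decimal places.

Total capital V = 3417 + 964 + 2067 = 6448.
Equity: weight = 3417/6448 = 0.5299; cost = 9%.
Revolver drawn: weight = 964/6448 = 0.1495; after-tax cost = 7.3% × (1 − 31%) = 5.0370%.
Senior notes: weight = 2067/6448 = 0.3206; after-tax cost = 4.1% × (1 − 31%) = 2.8290%.
WACC = 0.5299 × 9.0000% + 0.1495 × 5.0370% + 0.3206 × 2.8290% = 6.4293%.

6.43%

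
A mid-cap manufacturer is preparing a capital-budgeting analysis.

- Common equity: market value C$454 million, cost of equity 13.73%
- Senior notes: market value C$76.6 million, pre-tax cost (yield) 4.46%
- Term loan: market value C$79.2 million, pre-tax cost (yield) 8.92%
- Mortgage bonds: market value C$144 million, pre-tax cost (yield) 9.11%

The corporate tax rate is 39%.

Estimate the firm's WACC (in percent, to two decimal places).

10.18%

Total capital V = 454 + 76.6 + 79.2 + 144 = 753.8.
Equity: weight = 454/753.8 = 0.6023; cost = 13.73%.
Senior notes: weight = 76.6/753.8 = 0.1016; after-tax cost = 4.46% × (1 − 39%) = 2.7206%.
Term loan: weight = 79.2/753.8 = 0.1051; after-tax cost = 8.92% × (1 − 39%) = 5.4412%.
Mortgage bonds: weight = 144/753.8 = 0.1910; after-tax cost = 9.11% × (1 − 39%) = 5.5571%.
WACC = 0.6023 × 13.7300% + 0.1016 × 2.7206% + 0.1051 × 5.4412% + 0.1910 × 5.5571% = 10.1791%.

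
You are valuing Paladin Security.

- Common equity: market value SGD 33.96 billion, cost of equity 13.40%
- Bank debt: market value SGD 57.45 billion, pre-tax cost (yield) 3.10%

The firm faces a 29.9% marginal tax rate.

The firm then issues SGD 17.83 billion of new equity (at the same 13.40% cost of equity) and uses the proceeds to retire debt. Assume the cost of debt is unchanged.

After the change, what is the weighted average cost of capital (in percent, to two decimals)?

After the change:
Total capital V = 51.79 + 39.62 = 91.41.
Equity: weight = 51.79/91.41 = 0.5666; cost = 13.4%.
Bank debt: weight = 39.62/91.41 = 0.4334; after-tax cost = 3.1% × (1 − 29.9%) = 2.1731%.
WACC = 0.5666 × 13.4000% + 0.4334 × 2.1731% = 8.5339%.

8.53%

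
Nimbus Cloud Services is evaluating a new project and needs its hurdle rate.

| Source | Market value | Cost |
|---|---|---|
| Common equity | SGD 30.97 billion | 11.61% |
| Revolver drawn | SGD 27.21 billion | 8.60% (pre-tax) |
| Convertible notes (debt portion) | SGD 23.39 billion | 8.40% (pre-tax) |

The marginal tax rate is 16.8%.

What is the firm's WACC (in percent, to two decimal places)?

8.80%

Total capital V = 30.97 + 27.21 + 23.39 = 81.57.
Equity: weight = 30.97/81.57 = 0.3797; cost = 11.61%.
Revolver drawn: weight = 27.21/81.57 = 0.3336; after-tax cost = 8.6% × (1 − 16.8%) = 7.1552%.
Convertible notes (debt portion): weight = 23.39/81.57 = 0.2867; after-tax cost = 8.4% × (1 − 16.8%) = 6.9888%.
WACC = 0.3797 × 11.6100% + 0.3336 × 7.1552% + 0.2867 × 6.9888% = 8.7989%.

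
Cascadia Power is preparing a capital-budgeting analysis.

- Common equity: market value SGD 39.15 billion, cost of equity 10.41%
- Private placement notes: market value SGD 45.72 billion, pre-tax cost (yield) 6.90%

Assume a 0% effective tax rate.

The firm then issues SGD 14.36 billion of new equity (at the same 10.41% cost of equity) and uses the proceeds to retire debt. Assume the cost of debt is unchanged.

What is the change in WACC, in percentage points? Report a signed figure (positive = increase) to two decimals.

Current WACC:
Total capital V = 39.15 + 45.72 = 84.87.
Equity: weight = 39.15/84.87 = 0.4613; cost = 10.41%.
Private placement notes: weight = 45.72/84.87 = 0.5387; after-tax cost = 6.9% × (1 − 0%) = 6.9000%.
WACC = 0.4613 × 10.4100% + 0.5387 × 6.9000% = 8.5191%.
After the change:
Total capital V = 53.51 + 31.36 = 84.87.
Equity: weight = 53.51/84.87 = 0.6305; cost = 10.41%.
Private placement notes: weight = 31.36/84.87 = 0.3695; after-tax cost = 6.9% × (1 − 0%) = 6.9000%.
WACC = 0.6305 × 10.4100% + 0.3695 × 6.9000% = 9.1130%.
Change in WACC = 9.1130% − 8.5191% = 0.5939 pp.

+0.59 pp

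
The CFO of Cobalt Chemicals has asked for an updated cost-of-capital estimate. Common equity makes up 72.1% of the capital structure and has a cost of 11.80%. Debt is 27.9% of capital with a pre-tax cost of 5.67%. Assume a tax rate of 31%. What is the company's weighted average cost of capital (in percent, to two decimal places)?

9.60%

After-tax cost of debt = 5.67% × (1 − 31%) = 3.9123%.
WACC = 0.721 × 11.8000% + 0.279 × 3.9123% = 9.5993%.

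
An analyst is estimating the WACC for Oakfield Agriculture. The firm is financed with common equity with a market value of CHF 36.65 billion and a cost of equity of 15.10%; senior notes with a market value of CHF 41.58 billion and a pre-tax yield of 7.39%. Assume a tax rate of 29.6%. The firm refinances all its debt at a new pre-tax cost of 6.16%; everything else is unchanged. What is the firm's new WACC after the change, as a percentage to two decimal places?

After the change:
Total capital V = 36.65 + 41.58 = 78.23.
Equity: weight = 36.65/78.23 = 0.4685; cost = 15.1%.
Senior notes: weight = 41.58/78.23 = 0.5315; after-tax cost = 6.16% × (1 − 29.6%) = 4.3366%.
WACC = 0.4685 × 15.1000% + 0.5315 × 4.3366% = 9.3792%.

9.38%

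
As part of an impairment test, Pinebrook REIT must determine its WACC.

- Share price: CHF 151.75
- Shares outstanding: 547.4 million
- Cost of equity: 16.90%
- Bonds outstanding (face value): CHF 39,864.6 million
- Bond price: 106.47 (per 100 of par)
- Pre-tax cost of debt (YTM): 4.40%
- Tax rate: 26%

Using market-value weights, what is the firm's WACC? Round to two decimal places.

12.29%

Market value of equity E = 151.75 × 547.4m = 83067.95m. Market value of debt D = 39864.6m × 106.47/100 = 42443.83962m.
Total capital V = 83067.95 + 42443.83962 = 125511.78962.
Equity: weight = 83067.95/125511.78962 = 0.6618; cost = 16.9%.
Bonds outstanding: weight = 42443.83962/125511.78962 = 0.3382; after-tax cost = 4.4% × (1 − 26%) = 3.2560%.
WACC = 0.6618 × 16.9000% + 0.3382 × 3.2560% = 12.2861%.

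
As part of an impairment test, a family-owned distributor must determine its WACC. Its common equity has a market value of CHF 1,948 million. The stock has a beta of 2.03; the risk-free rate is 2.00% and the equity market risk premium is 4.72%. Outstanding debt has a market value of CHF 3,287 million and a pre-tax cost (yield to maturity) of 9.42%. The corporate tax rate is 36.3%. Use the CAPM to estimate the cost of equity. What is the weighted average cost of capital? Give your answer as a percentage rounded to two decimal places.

Cost of equity via CAPM: Re = 2.0% + 2.03 × 4.72% = 11.5816%.
Total capital V = 1948 + 3287 = 5235.
Equity: weight = 1948/5235 = 0.3721; cost = 11.5816%.
Debt: weight = 3287/5235 = 0.6279; after-tax cost = 9.42% × (1 − 36.3%) = 6.0005%.
WACC = 0.3721 × 11.5816% + 0.6279 × 6.0005% = 8.0773%.

8.08%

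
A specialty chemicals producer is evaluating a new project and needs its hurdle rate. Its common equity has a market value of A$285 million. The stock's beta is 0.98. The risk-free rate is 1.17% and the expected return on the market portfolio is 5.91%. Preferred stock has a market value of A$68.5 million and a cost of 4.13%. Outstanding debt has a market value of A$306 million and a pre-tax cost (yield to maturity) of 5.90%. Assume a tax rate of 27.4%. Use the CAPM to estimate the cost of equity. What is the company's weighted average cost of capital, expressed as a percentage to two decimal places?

4.93%

Market risk premium = 5.91% − 1.17% = 4.74%.
Cost of equity via CAPM: Re = 1.17% + 0.98 × 4.74% = 5.8152%.
Total capital V = 285 + 68.5 + 306 = 659.5.
Equity: weight = 285/659.5 = 0.4321; cost = 5.8152%.
Preferred: weight = 68.5/659.5 = 0.1039; cost = 4.13%.
Debt: weight = 306/659.5 = 0.4640; after-tax cost = 5.9% × (1 − 27.4%) = 4.2834%.
WACC = 0.4321 × 5.8152% + 0.1039 × 4.1300% + 0.4640 × 4.2834% = 4.9294%.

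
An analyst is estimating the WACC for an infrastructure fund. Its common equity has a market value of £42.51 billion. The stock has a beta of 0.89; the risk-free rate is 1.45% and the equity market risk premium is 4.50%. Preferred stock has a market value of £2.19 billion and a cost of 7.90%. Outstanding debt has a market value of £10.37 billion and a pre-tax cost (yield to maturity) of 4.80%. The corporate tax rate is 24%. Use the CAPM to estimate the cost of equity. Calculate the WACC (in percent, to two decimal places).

5.21%

Cost of equity via CAPM: Re = 1.45% + 0.89 × 4.5% = 5.4550%.
Total capital V = 42.51 + 2.19 + 10.37 = 55.07.
Equity: weight = 42.51/55.07 = 0.7719; cost = 5.455%.
Preferred: weight = 2.19/55.07 = 0.0398; cost = 7.9%.
Debt: weight = 10.37/55.07 = 0.1883; after-tax cost = 4.8% × (1 − 24%) = 3.6480%.
WACC = 0.7719 × 5.4550% + 0.0398 × 7.9000% + 0.1883 × 3.6480% = 5.2120%.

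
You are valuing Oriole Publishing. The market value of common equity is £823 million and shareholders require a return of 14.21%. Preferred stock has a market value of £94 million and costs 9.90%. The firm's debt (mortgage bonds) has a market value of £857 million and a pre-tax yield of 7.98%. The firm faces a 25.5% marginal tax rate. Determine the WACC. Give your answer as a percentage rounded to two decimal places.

9.99%

Total capital V = 823 + 94 + 857 = 1774.
Equity: weight = 823/1774 = 0.4639; cost = 14.21%.
Preferred: weight = 94/1774 = 0.0530; cost = 9.9%.
Mortgage bonds: weight = 857/1774 = 0.4831; after-tax cost = 7.98% × (1 − 25.5%) = 5.9451%.
WACC = 0.4639 × 14.2100% + 0.0530 × 9.9000% + 0.4831 × 5.9451% = 9.9889%.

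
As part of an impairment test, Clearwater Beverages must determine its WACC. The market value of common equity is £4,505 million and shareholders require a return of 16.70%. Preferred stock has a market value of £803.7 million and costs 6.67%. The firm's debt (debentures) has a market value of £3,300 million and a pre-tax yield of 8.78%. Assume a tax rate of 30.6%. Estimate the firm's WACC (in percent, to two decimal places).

11.70%

Total capital V = 4505 + 803.7 + 3300 = 8608.7.
Equity: weight = 4505/8608.7 = 0.5233; cost = 16.7%.
Preferred: weight = 803.7/8608.7 = 0.0934; cost = 6.67%.
Debentures: weight = 3300/8608.7 = 0.3833; after-tax cost = 8.78% × (1 − 30.6%) = 6.0933%.
WACC = 0.5233 × 16.7000% + 0.0934 × 6.6700% + 0.3833 × 6.0933% = 11.6977%.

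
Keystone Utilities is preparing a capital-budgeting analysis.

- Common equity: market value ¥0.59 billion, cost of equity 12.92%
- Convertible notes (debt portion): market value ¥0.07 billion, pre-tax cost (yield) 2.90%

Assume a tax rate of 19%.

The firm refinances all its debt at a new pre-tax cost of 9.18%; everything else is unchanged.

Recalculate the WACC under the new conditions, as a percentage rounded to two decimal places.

12.34%

After the change:
Total capital V = 0.59 + 0.07 = 0.66.
Equity: weight = 0.59/0.66 = 0.8939; cost = 12.92%.
Convertible notes (debt portion): weight = 0.07/0.66 = 0.1061; after-tax cost = 9.18% × (1 − 19%) = 7.4358%.
WACC = 0.8939 × 12.9200% + 0.1061 × 7.4358% = 12.3383%.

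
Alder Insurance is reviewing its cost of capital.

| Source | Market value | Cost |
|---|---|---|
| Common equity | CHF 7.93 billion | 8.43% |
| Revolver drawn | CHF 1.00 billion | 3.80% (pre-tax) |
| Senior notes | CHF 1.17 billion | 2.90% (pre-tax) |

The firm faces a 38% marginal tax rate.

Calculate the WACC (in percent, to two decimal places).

Total capital V = 7.93 + 1 + 1.17 = 10.1.
Equity: weight = 7.93/10.1 = 0.7851; cost = 8.43%.
Revolver drawn: weight = 1/10.1 = 0.0990; after-tax cost = 3.8% × (1 − 38%) = 2.3560%.
Senior notes: weight = 1.17/10.1 = 0.1158; after-tax cost = 2.9% × (1 − 38%) = 1.7980%.
WACC = 0.7851 × 8.4300% + 0.0990 × 2.3560% + 0.1158 × 1.7980% = 7.0604%.

7.06%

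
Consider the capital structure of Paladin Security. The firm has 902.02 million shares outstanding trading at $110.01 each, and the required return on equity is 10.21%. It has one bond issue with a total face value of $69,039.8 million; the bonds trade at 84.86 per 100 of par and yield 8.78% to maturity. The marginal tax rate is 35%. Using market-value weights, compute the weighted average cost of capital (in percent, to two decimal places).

Market value of equity E = 110.01 × 902.02m = 99231.2202m. Market value of debt D = 69039.8m × 84.86/100 = 58587.17428m.
Total capital V = 99231.2202 + 58587.17428 = 157818.39448.
Equity: weight = 99231.2202/157818.39448 = 0.6288; cost = 10.21%.
Bonds outstanding: weight = 58587.17428/157818.39448 = 0.3712; after-tax cost = 8.78% × (1 − 35%) = 5.7070%.
WACC = 0.6288 × 10.2100% + 0.3712 × 5.7070% = 8.5383%.

8.54%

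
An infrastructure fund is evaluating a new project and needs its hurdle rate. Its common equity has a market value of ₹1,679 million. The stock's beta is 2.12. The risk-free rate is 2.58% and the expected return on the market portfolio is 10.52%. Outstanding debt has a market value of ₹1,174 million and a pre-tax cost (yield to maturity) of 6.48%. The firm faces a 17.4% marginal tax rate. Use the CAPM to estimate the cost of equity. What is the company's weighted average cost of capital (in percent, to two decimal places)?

13.63%

Market risk premium = 10.52% − 2.58% = 7.94%.
Cost of equity via CAPM: Re = 2.58% + 2.12 × 7.94% = 19.4128%.
Total capital V = 1679 + 1174 = 2853.
Equity: weight = 1679/2853 = 0.5885; cost = 19.4128%.
Debt: weight = 1174/2853 = 0.4115; after-tax cost = 6.48% × (1 − 17.4%) = 5.3525%.
WACC = 0.5885 × 19.4128% + 0.4115 × 5.3525% = 13.6270%.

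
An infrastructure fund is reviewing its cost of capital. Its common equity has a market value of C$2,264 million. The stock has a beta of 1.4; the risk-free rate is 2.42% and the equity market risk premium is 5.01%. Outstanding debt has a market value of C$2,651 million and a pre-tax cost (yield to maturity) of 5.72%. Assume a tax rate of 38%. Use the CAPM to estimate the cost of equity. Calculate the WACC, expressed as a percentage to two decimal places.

6.26%

Cost of equity via CAPM: Re = 2.42% + 1.4 × 5.01% = 9.4340%.
Total capital V = 2264 + 2651 = 4915.
Equity: weight = 2264/4915 = 0.4606; cost = 9.434%.
Debt: weight = 2651/4915 = 0.5394; after-tax cost = 5.72% × (1 − 38%) = 3.5464%.
WACC = 0.4606 × 9.4340% + 0.5394 × 3.5464% = 6.2584%.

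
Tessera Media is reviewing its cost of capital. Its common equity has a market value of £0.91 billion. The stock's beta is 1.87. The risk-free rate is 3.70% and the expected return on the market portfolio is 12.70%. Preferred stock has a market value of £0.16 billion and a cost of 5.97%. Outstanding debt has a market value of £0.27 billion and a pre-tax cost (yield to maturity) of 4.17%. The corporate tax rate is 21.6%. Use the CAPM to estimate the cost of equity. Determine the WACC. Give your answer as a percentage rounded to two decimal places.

15.31%

Market risk premium = 12.7% − 3.7% = 9.0%.
Cost of equity via CAPM: Re = 3.7% + 1.87 × 9.0% = 20.5300%.
Total capital V = 0.91 + 0.16 + 0.27 = 1.34.
Equity: weight = 0.91/1.34 = 0.6791; cost = 20.53%.
Preferred: weight = 0.16/1.34 = 0.1194; cost = 5.97%.
Debt: weight = 0.27/1.34 = 0.2015; after-tax cost = 4.17% × (1 − 21.6%) = 3.2693%.
WACC = 0.6791 × 20.5300% + 0.1194 × 5.9700% + 0.2015 × 3.2693% = 15.3136%.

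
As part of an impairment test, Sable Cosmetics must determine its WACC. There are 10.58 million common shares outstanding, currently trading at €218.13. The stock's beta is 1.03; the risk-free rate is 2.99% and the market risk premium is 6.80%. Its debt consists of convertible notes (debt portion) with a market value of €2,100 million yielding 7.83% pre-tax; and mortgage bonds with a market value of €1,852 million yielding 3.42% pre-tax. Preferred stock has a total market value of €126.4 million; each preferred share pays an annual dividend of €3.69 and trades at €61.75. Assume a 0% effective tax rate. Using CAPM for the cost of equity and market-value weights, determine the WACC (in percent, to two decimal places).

Cost of equity via CAPM: Re = 2.99% + 1.03 × 6.8% = 9.9940%.
Cost of preferred: Rp = 3.69 / 61.75 = 5.9757%.
Market value of equity E = 218.13 × 10.58m = 2307.8154m.
Total capital V = 2307.8154 + 126.4 + 2100 + 1852 = 6386.2154.
Equity: weight = 2307.8154/6386.2154 = 0.3614; cost = 9.994%.
Preferred: weight = 126.4/6386.2154 = 0.0198; cost = 5.9757%.
Convertible notes (debt portion): weight = 2100/6386.2154 = 0.3288; after-tax cost = 7.83% × (1 − 0%) = 7.8300%.
Mortgage bonds: weight = 1852/6386.2154 = 0.2900; after-tax cost = 3.42% × (1 − 0%) = 3.4200%.
WACC = 0.3614 × 9.9940% + 0.0198 × 5.9757% + 0.3288 × 7.8300% + 0.2900 × 3.4200% = 7.2964%.

7.30%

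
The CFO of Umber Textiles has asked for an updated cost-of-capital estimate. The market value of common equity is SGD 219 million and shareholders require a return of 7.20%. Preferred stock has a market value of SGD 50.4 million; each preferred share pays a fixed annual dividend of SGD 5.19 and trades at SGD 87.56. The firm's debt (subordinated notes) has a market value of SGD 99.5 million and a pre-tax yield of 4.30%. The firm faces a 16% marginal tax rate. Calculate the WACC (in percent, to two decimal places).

Cost of preferred: Rp = 5.19 / 87.56 = 5.9274%.
Total capital V = 219 + 50.4 + 99.5 = 368.9.
Equity: weight = 219/368.9 = 0.5937; cost = 7.2%.
Preferred: weight = 50.4/368.9 = 0.1366; cost = 5.9274%.
Subordinated notes: weight = 99.5/368.9 = 0.2697; after-tax cost = 4.3% × (1 − 16%) = 3.6120%.
WACC = 0.5937 × 7.2000% + 0.1366 × 5.9274% + 0.2697 × 3.6120% = 6.0584%.

6.06%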